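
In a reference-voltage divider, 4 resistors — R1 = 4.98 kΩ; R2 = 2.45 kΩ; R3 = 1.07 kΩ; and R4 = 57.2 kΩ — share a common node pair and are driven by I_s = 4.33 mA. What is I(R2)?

I ≈ 1.13 mA

Conductances: ΣG = 1/4.98 + 1/2.45 + 1/1.07 + 1/57.2 = 1.561 (1/kΩ).
By the current-divider rule, I = I_s · G_k/ΣG = 4.33 × 0.2615 = 1.132 mA.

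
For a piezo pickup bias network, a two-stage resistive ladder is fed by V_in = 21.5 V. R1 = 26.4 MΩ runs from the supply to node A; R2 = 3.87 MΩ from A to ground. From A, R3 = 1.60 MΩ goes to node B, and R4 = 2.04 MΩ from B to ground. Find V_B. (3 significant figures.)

V_B ≈ 0.799 V

Looking into the second stage from A: R3 + R4 = 3.640 MΩ appears in parallel with R2.
R2 ‖ (R3+R4) = 1.876 MΩ.
First divider: V_A = V_in · 1.876/(26.4 + 1.876) = 1.426 V.
V_B = V_A × 0.5604 = 0.7993 V.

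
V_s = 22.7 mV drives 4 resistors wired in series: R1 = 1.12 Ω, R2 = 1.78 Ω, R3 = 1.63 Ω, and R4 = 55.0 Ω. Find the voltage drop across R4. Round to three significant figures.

ΣR = 1.12 + 1.78 + 1.63 + 55.0 = 59.53 Ω.
Voltage divider: V = V_s · (55.00 / 59.53) = 22.7 × 0.9239 = 20.97 mV.

V ≈ 21.0 mV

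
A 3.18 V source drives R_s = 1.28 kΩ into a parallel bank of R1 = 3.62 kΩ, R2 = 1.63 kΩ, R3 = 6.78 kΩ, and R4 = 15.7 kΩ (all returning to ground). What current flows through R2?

Equivalent of the parallel group: R_p = 0.9083 kΩ.
Node voltage V_A = V_CC · R_p/(R_s + R_p) = 3.18 × 0.4151 = 1.320 V.
Branch current I = V_A/R2 = 1.320/1.63 = 0.8098 mA.
(Equivalently: I_total = 1.453 mA, then current-divider fraction G_k/ΣG = 0.5573.)

I ≈ 0.810 mA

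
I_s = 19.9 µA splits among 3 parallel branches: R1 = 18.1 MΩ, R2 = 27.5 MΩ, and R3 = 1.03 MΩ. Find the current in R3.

ΣG = 1/18.1 + 1/27.5 + 1/1.03 = 1.062.
Current divider: I(R3) = I_s · G_k/ΣG = 19.9 × (0.9709/1.062) = 19.9 × 0.9138 = 18.18 µA.

I ≈ 18.2 µA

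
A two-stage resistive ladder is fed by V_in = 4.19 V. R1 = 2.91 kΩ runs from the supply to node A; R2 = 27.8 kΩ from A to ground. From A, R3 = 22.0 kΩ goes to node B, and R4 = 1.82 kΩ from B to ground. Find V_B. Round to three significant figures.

Looking into the second stage from A: R3 + R4 = 23.82 kΩ appears in parallel with R2.
R2 ‖ (R3+R4) = 12.83 kΩ.
So V_A = 4.19 × 0.8151 = 3.415 V.
Stage 2 is unloaded, so V_B = V_A · R4/(R3+R4) = 3.415 × 1.82/23.82 = 0.2609 V.

V_B ≈ 0.261 V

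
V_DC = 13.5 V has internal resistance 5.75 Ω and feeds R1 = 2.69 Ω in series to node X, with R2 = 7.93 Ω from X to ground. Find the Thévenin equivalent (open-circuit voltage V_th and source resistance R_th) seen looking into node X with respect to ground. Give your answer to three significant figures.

R1' = 5.75 + 2.69 = 8.440 Ω (source resistance + R1).
Open-circuit (no load on X): V_th = V_DC · R2/(R1' + R2) = 13.5 × 7.93/(8.440 + 7.93) = 6.540 V.
With V_DC suppressed (replaced by a short), R_th = R1' ‖ R2 = (8.440 × 7.93)/(8.440 + 7.93) = 4.089 Ω.

V_th ≈ 6.54 V, R_th ≈ 4.09 Ω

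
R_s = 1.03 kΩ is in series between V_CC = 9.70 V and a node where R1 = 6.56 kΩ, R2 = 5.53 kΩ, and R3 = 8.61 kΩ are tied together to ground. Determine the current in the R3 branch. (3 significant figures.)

I ≈ 0.770 mA

Parallel bank: R_p = 1/(1/6.56 + 1/5.53 + 1/8.61) = 2.225 kΩ.
V_A by voltage divider: V_A = 9.70 × 2.225/(1.03 + 2.225) = 6.631 V.
Branch current I = V_A/R3 = 6.631/8.61 = 0.7701 mA.
(Check via current divider: I_total = 2.980 mA; share G_k/ΣG = 0.2584 → same result.)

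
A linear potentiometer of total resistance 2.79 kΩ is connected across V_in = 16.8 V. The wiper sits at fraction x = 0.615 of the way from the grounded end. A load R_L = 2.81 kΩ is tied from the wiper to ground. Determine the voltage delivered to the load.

V_out ≈ 8.37 V

Split the track: R_lower = x·R_p = 1.716 kΩ, R_upper = (1−x)·R_p = 1.074 kΩ.
(x·R_p) ‖ R_L = 1.065 kΩ.
V_out = 16.8 × 1.065/(1.074 + 1.065) = 8.365 V.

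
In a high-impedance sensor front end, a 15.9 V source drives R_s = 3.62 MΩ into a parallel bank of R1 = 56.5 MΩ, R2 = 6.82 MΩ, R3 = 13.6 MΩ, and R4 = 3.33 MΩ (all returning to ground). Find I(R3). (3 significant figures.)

I ≈ 0.397 µA

Combine the parallel branches: R_p = (1/56.5 + 1/6.82 + 1/13.6 + 1/3.33)⁻¹ = 1.858 MΩ.
V_A by voltage divider: V_A = 15.9 × 1.858/(3.62 + 1.858) = 5.393 V.
I(R3) = V_A / R3 = 5.393/13.6 = 0.3966 µA.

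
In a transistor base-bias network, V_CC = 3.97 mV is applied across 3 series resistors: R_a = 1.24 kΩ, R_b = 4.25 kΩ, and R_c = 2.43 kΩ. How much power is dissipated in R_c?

P ≈ 0.611 nW

ΣR = 7.920 kΩ → I = 3.97/7.920 = 0.5013 µA.
P = I²R = 0.2513 × 2.43 = 0.6106 nW.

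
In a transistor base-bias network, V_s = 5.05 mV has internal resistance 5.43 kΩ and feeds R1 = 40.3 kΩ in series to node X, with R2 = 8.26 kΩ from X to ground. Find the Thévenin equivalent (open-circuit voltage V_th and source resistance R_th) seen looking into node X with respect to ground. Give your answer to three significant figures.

R1' = 5.43 + 40.3 = 45.73 kΩ (source resistance + R1).
With X open, the divider is unloaded: V_th = 5.05 × 8.26/53.99 = 0.7726 mV.
Looking into X with the source shorted: R_th = R1'·R2/(R1'+R2) = 45.73 × 8.26/53.99 = 6.996 kΩ.

V_th ≈ 0.773 mV, R_th ≈ 7.00 kΩ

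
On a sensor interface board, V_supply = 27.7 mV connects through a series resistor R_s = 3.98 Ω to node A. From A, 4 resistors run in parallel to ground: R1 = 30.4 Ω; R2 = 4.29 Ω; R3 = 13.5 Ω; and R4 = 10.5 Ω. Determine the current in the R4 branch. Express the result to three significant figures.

Parallel bank: R_p = 1/(1/30.4 + 1/4.29 + 1/13.5 + 1/10.5) = 2.297 Ω.
V_A = 27.7 × 2.297/6.277 = 10.14 mV.
Branch current I = V_A/R4 = 10.14/10.5 = 0.9654 mA.

I ≈ 0.965 mA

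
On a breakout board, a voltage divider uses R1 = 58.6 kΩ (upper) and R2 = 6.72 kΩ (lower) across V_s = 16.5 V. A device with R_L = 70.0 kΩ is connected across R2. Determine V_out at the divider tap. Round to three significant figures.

The load sits in parallel with R2, giving an effective lower resistance R2' = R2·R_L/(R2+R_L) = 6.131 kΩ.
Voltage divider with the loaded lower leg: V_out = 16.5 × 6.131/(58.6 + 6.131) = 16.5 × 0.09472 = 1.563 V.

V_out ≈ 1.56 V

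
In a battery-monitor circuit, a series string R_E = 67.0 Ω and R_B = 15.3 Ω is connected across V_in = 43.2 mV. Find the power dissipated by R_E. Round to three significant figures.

P ≈ 18.5 µW

The common current is I = 43.2/82.30 = 0.5249 mA.
P = I²R = 0.2755 × 67.0 = 18.46 µW.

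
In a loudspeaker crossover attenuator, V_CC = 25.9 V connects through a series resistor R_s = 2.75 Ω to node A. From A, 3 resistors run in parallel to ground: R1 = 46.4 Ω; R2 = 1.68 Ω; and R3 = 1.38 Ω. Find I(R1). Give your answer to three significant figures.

Equivalent of the parallel group: R_p = 0.7455 Ω.
V_A = 25.9 × 0.7455/3.495 = 5.524 V.
Branch current I = V_A/R1 = 5.524/46.4 = 0.1190 A.

I ≈ 0.119 A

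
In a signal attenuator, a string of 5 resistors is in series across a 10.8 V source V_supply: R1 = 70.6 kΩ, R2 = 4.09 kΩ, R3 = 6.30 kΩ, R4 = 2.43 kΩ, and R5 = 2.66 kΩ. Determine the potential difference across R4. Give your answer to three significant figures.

ΣR = 70.6 + 4.09 + 6.30 + 2.43 + 2.66 = 86.08 kΩ.
Voltage divider: V = V_supply · (2.430 / 86.08) = 10.8 × 0.02823 = 0.3049 V.

V ≈ 0.305 V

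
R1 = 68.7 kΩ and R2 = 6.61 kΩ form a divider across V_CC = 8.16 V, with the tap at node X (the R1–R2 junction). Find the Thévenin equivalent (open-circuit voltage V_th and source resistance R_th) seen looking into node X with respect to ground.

Open-circuit (no load on X): V_th = V_CC · R2/(R1 + R2) = 8.16 × 6.61/(68.70 + 6.61) = 0.7162 V.
With V_CC suppressed (replaced by a short), R_th = R1 ‖ R2 = (68.70 × 6.61)/(68.70 + 6.61) = 6.030 kΩ.

V_th ≈ 0.716 V, R_th ≈ 6.03 kΩ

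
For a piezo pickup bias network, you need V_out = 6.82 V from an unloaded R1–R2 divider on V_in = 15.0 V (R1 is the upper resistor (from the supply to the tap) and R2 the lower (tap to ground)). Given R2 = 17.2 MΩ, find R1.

R1 ≈ 20.6 MΩ

Required fraction k = V_out/V_in = 0.4547.
R1 = R2·(1/k − 1) = 17.2 × 1.199 = 20.63 MΩ.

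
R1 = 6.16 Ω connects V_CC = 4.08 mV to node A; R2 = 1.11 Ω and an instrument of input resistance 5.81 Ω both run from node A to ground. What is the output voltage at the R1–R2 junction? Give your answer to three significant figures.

V_out ≈ 0.536 mV

R2 ‖ R_L = (1.11 × 5.81)/(1.11 + 5.81) = 0.9320 Ω.
Voltage divider with the loaded lower leg: V_out = 4.08 × 0.9320/(6.16 + 0.9320) = 4.08 × 0.1314 = 0.5362 mV.
(Unloaded it would be 0.623 mV; the load pulls it down.)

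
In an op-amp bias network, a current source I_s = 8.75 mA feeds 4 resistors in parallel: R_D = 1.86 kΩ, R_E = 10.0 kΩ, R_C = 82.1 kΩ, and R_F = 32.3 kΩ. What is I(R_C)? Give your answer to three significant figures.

Conductances: ΣG = 1/1.86 + 1/10.0 + 1/82.1 + 1/32.3 = 0.6808 (1/kΩ).
By the current-divider rule, I = I_s · G_k/ΣG = 8.75 × 0.01789 = 0.1566 mA.

I ≈ 0.157 mA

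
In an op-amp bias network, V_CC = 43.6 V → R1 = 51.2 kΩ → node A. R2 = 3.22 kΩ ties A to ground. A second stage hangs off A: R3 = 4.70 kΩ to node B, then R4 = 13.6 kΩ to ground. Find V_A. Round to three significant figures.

V_A ≈ 2.21 V

The second stage (R3 + R4 = 18.30 kΩ) loads node A in parallel with R2.
R2 ‖ (R3+R4) = 2.738 kΩ.
V_A = 43.6 × 2.738/(51.2 + 2.738) = 2.213 V.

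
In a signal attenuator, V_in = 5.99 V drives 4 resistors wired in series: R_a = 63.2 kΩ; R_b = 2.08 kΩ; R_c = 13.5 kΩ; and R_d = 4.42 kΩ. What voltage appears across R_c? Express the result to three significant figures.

Series total: ΣR = 63.2 + 2.08 + 13.5 + 4.42 = 83.20 kΩ.
By the voltage-divider rule, V = 5.99 × 13.50/83.20 = 0.9719 V.

V ≈ 0.972 V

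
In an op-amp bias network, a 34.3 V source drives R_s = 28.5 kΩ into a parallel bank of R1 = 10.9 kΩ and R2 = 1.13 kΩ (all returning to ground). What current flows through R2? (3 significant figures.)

I ≈ 1.05 mA

Combine the parallel branches: R_p = (1/10.9 + 1/1.13)⁻¹ = 1.024 kΩ.
Node voltage V_A = V_supply · R_p/(R_s + R_p) = 34.3 × 0.03468 = 1.189 V.
I(R2) = V_A / R2 = 1.189/1.13 = 1.053 mA.
(Check via current divider: I_total = 1.162 mA; share G_k/ΣG = 0.9061 → same result.)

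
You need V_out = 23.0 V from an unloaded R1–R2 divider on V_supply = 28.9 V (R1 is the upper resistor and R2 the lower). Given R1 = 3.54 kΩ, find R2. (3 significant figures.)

R2 ≈ 13.8 kΩ

The divider ratio is R2/(R1+R2) = 23.0/28.9 = 0.7958.
R2 = R1 · 0.7958/(1 − 0.7958) = 13.80 kΩ.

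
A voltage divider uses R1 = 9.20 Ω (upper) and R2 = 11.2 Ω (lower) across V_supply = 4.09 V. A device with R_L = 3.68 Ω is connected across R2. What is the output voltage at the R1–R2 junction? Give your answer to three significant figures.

V_out ≈ 0.946 V

The load sits in parallel with R2, giving an effective lower resistance R2' = R2·R_L/(R2+R_L) = 2.770 Ω.
Voltage divider with the loaded lower leg: V_out = 4.09 × 2.770/(9.20 + 2.770) = 4.09 × 0.2314 = 0.9464 V.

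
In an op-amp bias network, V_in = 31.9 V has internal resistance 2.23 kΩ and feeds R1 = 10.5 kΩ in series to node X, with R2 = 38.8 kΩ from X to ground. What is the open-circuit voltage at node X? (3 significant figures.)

V_th ≈ 24.0 V

R1' = 2.23 + 10.5 = 12.73 kΩ (source resistance + R1).
V_th is the unloaded tap voltage: V_in · R2/(R1'+R2) = 31.9 × 0.7530 = 24.02 V.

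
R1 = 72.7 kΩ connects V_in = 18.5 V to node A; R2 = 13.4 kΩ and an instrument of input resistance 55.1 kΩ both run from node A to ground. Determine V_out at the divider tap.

First combine the lower leg with the load: R2 ‖ R_L = 10.78 kΩ.
Then V_out = V_in · R2'/(R1 + R2') = 18.5 × 10.78/83.48 = 2.389 V.
(Unloaded it would be 2.88 V; the load pulls it down.)

V_out ≈ 2.39 V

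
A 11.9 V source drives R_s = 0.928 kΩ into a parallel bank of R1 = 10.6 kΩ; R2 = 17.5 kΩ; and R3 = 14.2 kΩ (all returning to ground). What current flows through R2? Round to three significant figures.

I ≈ 0.564 mA

Equivalent of the parallel group: R_p = 4.506 kΩ.
V_A by voltage divider: V_A = 11.9 × 4.506/(0.928 + 4.506) = 9.868 V.
Branch current I = V_A/R2 = 9.868/17.5 = 0.5639 mA.
(Check via current divider: I_total = 2.190 mA; share G_k/ΣG = 0.2575 → same result.)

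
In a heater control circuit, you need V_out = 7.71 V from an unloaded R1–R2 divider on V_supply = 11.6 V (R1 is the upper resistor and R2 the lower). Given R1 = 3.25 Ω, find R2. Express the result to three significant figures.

V_out/V_supply = R2/(R1+R2) = 0.6647.
Rearranging, R2 = R1·k/(1−k) = 3.25 × 1.982 = 6.442 Ω.

R2 ≈ 6.44 Ω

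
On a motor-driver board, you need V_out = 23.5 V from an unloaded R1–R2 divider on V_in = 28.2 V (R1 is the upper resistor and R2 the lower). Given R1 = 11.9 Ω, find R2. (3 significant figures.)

R2 ≈ 59.5 Ω

V_out/V_in = R2/(R1+R2) = 0.8333.
So R2 = R1 · V_out/(V_in − V_out) = 11.9 × 23.5/(28.2 − 23.5) = 11.9 × 5.000 = 59.50 Ω.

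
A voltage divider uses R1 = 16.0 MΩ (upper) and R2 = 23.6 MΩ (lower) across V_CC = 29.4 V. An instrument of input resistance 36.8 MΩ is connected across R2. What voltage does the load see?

R2 ‖ R_L = (23.6 × 36.8)/(23.6 + 36.8) = 14.38 MΩ.
Now apply the divider: V_out = 29.4 × 0.4733 = 13.92 V.

V_out ≈ 13.9 V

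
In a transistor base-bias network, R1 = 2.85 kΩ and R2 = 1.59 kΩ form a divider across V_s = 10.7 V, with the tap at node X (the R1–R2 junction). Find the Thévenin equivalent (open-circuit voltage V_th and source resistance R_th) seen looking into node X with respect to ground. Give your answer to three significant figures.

Open-circuit (no load on X): V_th = V_s · R2/(R1 + R2) = 10.7 × 1.59/(2.850 + 1.59) = 3.832 V.
With V_s suppressed (replaced by a short), R_th = R1 ‖ R2 = (2.850 × 1.59)/(2.850 + 1.59) = 1.021 kΩ.

V_th ≈ 3.83 V, R_th ≈ 1.02 kΩ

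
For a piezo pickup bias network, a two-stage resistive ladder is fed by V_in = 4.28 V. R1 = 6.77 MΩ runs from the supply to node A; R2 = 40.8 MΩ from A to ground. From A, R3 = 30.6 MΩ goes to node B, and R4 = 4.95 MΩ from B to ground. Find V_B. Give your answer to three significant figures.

V_B ≈ 0.439 V

Looking into the second stage from A: R3 + R4 = 35.55 MΩ appears in parallel with R2.
R2 ‖ (R3+R4) = 19.00 MΩ.
First divider: V_A = V_in · 19.00/(6.77 + 19.00) = 3.155 V.
Then the unloaded second divider: V_B = V_A × R4/(R3+R4) = 3.155 × 0.1392 = 0.4394 V.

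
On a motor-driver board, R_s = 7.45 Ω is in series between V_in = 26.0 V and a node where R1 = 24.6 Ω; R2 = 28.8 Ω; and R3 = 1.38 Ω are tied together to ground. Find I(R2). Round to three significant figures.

I ≈ 0.130 A

Combine the parallel branches: R_p = (1/24.6 + 1/28.8 + 1/1.38)⁻¹ = 1.250 Ω.
Node voltage V_A = V_in · R_p/(R_s + R_p) = 26.0 × 0.1437 = 3.736 V.
Branch current I = V_A/R2 = 3.736/28.8 = 0.1297 A.
(Check via current divider: I_total = 2.989 A; share G_k/ΣG = 0.04340 → same result.)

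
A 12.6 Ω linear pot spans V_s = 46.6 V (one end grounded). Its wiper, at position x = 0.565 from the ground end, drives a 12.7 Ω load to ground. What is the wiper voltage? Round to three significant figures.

The pot divides into 5.481 Ω above the wiper and 7.119 Ω below.
Lower segment in parallel with the load: 7.119 ‖ 12.7 = 4.562 Ω.
Loaded-divider output: V_out = 46.6 × 0.4542 = 21.17 V.

V_out ≈ 21.2 V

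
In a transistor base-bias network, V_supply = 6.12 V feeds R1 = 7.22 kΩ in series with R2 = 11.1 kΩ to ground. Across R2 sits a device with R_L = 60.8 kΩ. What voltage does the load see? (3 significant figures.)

The load sits in parallel with R2, giving an effective lower resistance R2' = R2·R_L/(R2+R_L) = 9.386 kΩ.
Then V_out = V_supply · R2'/(R1 + R2') = 6.12 × 9.386/16.61 = 3.459 V.
(Unloaded it would be 3.71 V; the load pulls it down.)

V_out ≈ 3.46 V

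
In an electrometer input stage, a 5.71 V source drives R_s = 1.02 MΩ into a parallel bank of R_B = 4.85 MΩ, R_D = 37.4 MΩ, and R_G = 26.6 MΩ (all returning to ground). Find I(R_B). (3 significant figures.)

I ≈ 0.923 µA

Parallel bank: R_p = 1/(1/4.85 + 1/37.4 + 1/26.6) = 3.697 MΩ.
Node voltage V_A = V_in · R_p/(R_s + R_p) = 5.71 × 0.7837 = 4.475 V.
Branch current I = V_A/R_B = 4.475/4.85 = 0.9227 µA.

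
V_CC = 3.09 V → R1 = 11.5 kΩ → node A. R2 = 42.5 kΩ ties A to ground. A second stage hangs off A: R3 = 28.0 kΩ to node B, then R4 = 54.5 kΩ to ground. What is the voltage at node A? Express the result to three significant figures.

V_A ≈ 2.19 V

Looking into the second stage from A: R3 + R4 = 82.50 kΩ appears in parallel with R2.
Effective lower resistance at A: R2 ‖ 82.50 = 28.05 kΩ.
V_A = 3.09 × 28.05/(11.5 + 28.05) = 2.192 V.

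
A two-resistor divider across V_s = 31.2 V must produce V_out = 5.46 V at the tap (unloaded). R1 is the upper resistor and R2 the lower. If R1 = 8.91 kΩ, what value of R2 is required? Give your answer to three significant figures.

R2 ≈ 1.89 kΩ

V_out/V_s = R2/(R1+R2) = 0.1750.
R2 = R1 · 0.1750/(1 − 0.1750) = 1.890 kΩ.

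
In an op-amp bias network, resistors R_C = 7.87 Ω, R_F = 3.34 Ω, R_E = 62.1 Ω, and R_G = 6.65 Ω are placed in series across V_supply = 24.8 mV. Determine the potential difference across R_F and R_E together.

V ≈ 20.3 mV

Series total: ΣR = 7.87 + 3.34 + 62.1 + 6.65 = 79.96 Ω.
R_{R_F..R_E} = 3.34 + 62.1 = 65.44 Ω.
By the voltage-divider rule, V = 24.8 × 65.44/79.96 = 20.30 mV.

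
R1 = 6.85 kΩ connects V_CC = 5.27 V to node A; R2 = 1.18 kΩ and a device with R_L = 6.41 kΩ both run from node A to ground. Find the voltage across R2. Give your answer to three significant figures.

First combine the lower leg with the load: R2 ‖ R_L = 0.9965 kΩ.
Now apply the divider: V_out = 5.27 × 0.1270 = 0.6693 V.
(Unloaded it would be 0.774 V; the load pulls it down.)

V_out ≈ 0.669 V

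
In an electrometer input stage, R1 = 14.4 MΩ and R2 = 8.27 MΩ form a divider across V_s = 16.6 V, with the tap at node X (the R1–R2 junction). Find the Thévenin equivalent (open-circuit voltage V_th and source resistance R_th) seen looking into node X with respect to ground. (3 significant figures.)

Open-circuit (no load on X): V_th = V_s · R2/(R1 + R2) = 16.6 × 8.27/(14.40 + 8.27) = 6.056 V.
Looking into X with the source shorted: R_th = R1·R2/(R1+R2) = 14.40 × 8.27/22.67 = 5.253 MΩ.

V_th ≈ 6.06 V, R_th ≈ 5.25 MΩ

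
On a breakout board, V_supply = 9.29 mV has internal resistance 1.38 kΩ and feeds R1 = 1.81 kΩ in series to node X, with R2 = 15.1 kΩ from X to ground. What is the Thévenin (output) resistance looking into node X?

R1' = 1.38 + 1.81 = 3.190 kΩ (source resistance + R1).
With V_supply suppressed (replaced by a short), R_th = R1' ‖ R2 = (3.190 × 15.1)/(3.190 + 15.1) = 2.634 kΩ.

R_th ≈ 2.63 kΩ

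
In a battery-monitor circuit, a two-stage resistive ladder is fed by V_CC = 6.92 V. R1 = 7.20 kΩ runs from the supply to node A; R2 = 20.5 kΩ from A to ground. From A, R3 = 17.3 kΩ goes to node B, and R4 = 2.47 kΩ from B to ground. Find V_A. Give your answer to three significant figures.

The second stage (R3 + R4 = 19.77 kΩ) loads node A in parallel with R2.
Effective lower resistance at A: R2 ‖ 19.77 = 10.06 kΩ.
V_A = 6.92 × 10.06/(7.20 + 10.06) = 4.034 V.

V_A ≈ 4.03 V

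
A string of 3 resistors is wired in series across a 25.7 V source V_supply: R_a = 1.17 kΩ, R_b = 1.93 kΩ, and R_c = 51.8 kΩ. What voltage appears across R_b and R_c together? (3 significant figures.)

V ≈ 25.2 V

Series total: ΣR = 1.17 + 1.93 + 51.8 = 54.90 kΩ.
R_{R_b..R_c} = 1.93 + 51.8 = 53.73 kΩ.
By the voltage-divider rule, V = 25.7 × 53.73/54.90 = 25.15 V.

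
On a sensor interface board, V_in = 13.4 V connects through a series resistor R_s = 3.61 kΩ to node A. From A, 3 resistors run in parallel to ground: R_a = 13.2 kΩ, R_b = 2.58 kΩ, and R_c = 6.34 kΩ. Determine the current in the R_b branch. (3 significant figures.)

I ≈ 1.60 mA

Equivalent of the parallel group: R_p = 1.610 kΩ.
V_A by voltage divider: V_A = 13.4 × 1.610/(3.61 + 1.610) = 4.133 V.
I(R_b) = V_A / R_b = 4.133/2.58 = 1.602 mA.
(Check via current divider: I_total = 2.567 mA; share G_k/ΣG = 0.6241 → same result.)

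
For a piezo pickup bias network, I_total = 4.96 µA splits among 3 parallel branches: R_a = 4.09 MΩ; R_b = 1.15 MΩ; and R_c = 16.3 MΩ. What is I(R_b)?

I ≈ 3.67 µA

Conductances: ΣG = 1/4.09 + 1/1.15 + 1/16.3 = 1.175 (1/MΩ).
By the current-divider rule, I = I_total · G_k/ΣG = 4.96 × 0.7398 = 3.669 µA.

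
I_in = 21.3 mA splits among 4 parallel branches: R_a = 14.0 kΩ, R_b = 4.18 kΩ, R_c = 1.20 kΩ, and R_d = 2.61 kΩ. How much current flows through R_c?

Conductances: ΣG = 1/14.0 + 1/4.18 + 1/1.20 + 1/2.61 = 1.527 (1/kΩ).
R_c takes the fraction G_k/ΣG = 0.8333/1.527 = 0.5457, so I = 21.3 × 0.5457 = 11.62 mA.

I ≈ 11.6 mA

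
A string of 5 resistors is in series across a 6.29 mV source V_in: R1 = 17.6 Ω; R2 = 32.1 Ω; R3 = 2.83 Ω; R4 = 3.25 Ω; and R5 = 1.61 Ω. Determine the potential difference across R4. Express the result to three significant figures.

V ≈ 0.356 mV

Total series resistance ΣR = 17.6 + 32.1 + 2.83 + 3.25 + 1.61 = 57.39 Ω.
By the voltage-divider rule, V = 6.29 × 3.250/57.39 = 0.3562 mV.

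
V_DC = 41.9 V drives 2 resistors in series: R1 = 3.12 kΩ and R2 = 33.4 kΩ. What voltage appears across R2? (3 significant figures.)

Total series resistance ΣR = 3.12 + 33.4 = 36.52 kΩ.
Voltage divider: V = V_DC · (33.40 / 36.52) = 41.9 × 0.9146 = 38.32 V.

V ≈ 38.3 V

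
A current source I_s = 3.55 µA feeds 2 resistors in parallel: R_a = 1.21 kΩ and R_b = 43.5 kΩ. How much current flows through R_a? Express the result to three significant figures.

Two-branch current divider: I_k = I_s · R_other/(R_1 + R_2).
So I = 3.55 × 43.5/44.71 = 3.454 µA.

I ≈ 3.45 µA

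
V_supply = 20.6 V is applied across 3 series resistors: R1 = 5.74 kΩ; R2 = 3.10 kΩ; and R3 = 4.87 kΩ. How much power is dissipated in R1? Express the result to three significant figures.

P ≈ 13.0 mW

ΣR = 13.71 kΩ → I = 20.6/13.71 = 1.503 mA.
P = I²R = 2.258 × 5.74 = 12.96 mW.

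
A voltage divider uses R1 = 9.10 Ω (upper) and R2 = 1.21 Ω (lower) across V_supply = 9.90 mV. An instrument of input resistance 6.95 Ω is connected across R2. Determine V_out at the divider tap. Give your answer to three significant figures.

First combine the lower leg with the load: R2 ‖ R_L = 1.031 Ω.
Now apply the divider: V_out = 9.90 × 0.1017 = 1.007 mV.
(Unloaded it would be 1.16 mV; the load pulls it down.)

V_out ≈ 1.01 mV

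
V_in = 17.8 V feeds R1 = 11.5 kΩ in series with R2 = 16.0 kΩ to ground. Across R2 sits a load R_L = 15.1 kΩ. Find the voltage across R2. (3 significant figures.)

The load sits in parallel with R2, giving an effective lower resistance R2' = R2·R_L/(R2+R_L) = 7.768 kΩ.
Then V_out = V_in · R2'/(R1 + R2') = 17.8 × 7.768/19.27 = 7.176 V.

V_out ≈ 7.18 V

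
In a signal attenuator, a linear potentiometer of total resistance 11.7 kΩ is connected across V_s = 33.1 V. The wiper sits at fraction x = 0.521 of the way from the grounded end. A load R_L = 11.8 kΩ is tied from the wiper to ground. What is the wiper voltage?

The pot divides into 5.604 kΩ above the wiper and 6.096 kΩ below.
(x·R_p) ‖ R_L = 4.019 kΩ.
Loaded-divider output: V_out = 33.1 × 0.4177 = 13.82 V.

V_out ≈ 13.8 V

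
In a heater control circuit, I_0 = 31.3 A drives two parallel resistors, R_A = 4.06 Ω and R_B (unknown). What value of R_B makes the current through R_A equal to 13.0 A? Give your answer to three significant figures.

R_B ≈ 2.88 Ω

In a two-way split, I_A/I_0 = R_B/(R_A + R_B).
With f = 0.4153, R_B = R_A · f/(1−f) = 4.06 × 0.7104 = 2.884 Ω.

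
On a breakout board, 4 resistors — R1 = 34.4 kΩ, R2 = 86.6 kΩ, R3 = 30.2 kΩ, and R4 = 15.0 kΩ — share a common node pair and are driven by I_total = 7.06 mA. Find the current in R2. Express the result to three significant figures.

I ≈ 0.581 mA

Conductances: ΣG = 1/34.4 + 1/86.6 + 1/30.2 + 1/15.0 = 0.1404 (1/kΩ).
R2 takes the fraction G_k/ΣG = 0.01155/0.1404 = 0.08225, so I = 7.06 × 0.08225 = 0.5807 mA.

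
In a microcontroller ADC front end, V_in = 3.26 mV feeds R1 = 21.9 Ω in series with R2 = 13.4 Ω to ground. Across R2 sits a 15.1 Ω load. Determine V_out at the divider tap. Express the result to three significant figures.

V_out ≈ 0.798 mV

R2 ‖ R_L = (13.4 × 15.1)/(13.4 + 15.1) = 7.100 Ω.
Then V_out = V_in · R2'/(R1 + R2') = 3.26 × 7.100/29.00 = 0.7981 mV.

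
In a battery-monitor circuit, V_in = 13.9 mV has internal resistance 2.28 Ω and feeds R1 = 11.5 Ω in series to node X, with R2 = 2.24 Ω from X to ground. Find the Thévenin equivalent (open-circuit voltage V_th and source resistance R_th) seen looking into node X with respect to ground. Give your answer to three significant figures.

V_th ≈ 1.94 mV, R_th ≈ 1.93 Ω

R1' = 2.28 + 11.5 = 13.78 Ω (source resistance + R1).
With X open, the divider is unloaded: V_th = 13.9 × 2.24/16.02 = 1.944 mV.
Zeroing V_in shorts the top of R1' to ground, so R_th = R1' ‖ R2 = 1.927 Ω.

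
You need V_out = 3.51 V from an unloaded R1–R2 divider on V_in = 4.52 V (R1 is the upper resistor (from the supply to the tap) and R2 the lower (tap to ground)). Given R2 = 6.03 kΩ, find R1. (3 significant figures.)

R1 ≈ 1.74 kΩ

V_out/V_in = R2/(R1+R2) = 0.7765.
R1 = R2·(1/k − 1) = 6.03 × 0.2877 = 1.735 kΩ.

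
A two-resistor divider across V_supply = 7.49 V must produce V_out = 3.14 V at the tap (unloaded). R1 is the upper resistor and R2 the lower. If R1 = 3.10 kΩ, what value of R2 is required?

The divider ratio is R2/(R1+R2) = 3.14/7.49 = 0.4192.
R2 = R1 · 0.4192/(1 − 0.4192) = 2.238 kΩ.

R2 ≈ 2.24 kΩ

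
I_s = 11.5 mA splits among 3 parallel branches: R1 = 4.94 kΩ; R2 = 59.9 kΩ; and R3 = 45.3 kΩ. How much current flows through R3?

Total conductance ΣG = 1/4.94 + 1/59.9 + 1/45.3 = 0.2412 (units of 1/kΩ).
By the current-divider rule, I = I_s · G_k/ΣG = 11.5 × 0.09152 = 1.053 mA.

I ≈ 1.05 mA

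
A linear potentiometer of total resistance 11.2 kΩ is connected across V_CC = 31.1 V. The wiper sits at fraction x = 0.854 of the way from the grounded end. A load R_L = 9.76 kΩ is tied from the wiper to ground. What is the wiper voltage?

Lower segment x·R_p = 9.565 kΩ; upper segment (1−x)·R_p = 1.635 kΩ.
Lower segment in parallel with the load: 9.565 ‖ 9.76 = 4.831 kΩ.
Loaded-divider output: V_out = 31.1 × 0.7471 = 23.23 V.
(Unloaded: V_out = x·V_CC = 26.6 V.)

V_out ≈ 23.2 V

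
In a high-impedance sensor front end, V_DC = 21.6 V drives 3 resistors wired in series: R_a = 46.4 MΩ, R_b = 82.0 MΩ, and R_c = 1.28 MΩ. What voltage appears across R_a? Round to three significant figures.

ΣR = 46.4 + 82.0 + 1.28 = 129.7 MΩ.
By the voltage-divider rule, V = 21.6 × 46.40/129.7 = 7.729 V.

V ≈ 7.73 V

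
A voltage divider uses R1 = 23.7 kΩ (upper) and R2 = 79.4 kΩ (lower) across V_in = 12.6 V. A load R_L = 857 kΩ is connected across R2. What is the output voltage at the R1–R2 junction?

The load sits in parallel with R2, giving an effective lower resistance R2' = R2·R_L/(R2+R_L) = 72.67 kΩ.
Voltage divider with the loaded lower leg: V_out = 12.6 × 72.67/(23.7 + 72.67) = 12.6 × 0.7541 = 9.501 V.

V_out ≈ 9.50 V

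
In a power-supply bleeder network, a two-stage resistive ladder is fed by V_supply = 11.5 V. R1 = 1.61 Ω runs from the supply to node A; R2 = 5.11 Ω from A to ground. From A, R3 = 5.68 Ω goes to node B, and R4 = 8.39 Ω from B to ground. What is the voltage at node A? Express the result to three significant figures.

V_A ≈ 8.04 V

Looking into the second stage from A: R3 + R4 = 14.07 Ω appears in parallel with R2.
Effective lower resistance at A: R2 ‖ 14.07 = 3.749 Ω.
First divider: V_A = V_supply · 3.749/(1.61 + 3.749) = 8.045 V.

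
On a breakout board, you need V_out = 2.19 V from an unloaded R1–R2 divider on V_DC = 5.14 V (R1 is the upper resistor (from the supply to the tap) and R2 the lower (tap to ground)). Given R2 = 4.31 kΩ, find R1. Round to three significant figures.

Required fraction k = V_out/V_DC = 0.4261.
R1 = R2·(1/k − 1) = 4.31 × 1.347 = 5.806 kΩ.

R1 ≈ 5.81 kΩ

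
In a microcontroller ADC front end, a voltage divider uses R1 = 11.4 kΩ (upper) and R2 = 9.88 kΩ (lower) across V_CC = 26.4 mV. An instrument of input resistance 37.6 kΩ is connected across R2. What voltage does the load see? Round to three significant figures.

The load sits in parallel with R2, giving an effective lower resistance R2' = R2·R_L/(R2+R_L) = 7.824 kΩ.
Voltage divider with the loaded lower leg: V_out = 26.4 × 7.824/(11.4 + 7.824) = 26.4 × 0.4070 = 10.74 mV.

V_out ≈ 10.7 mV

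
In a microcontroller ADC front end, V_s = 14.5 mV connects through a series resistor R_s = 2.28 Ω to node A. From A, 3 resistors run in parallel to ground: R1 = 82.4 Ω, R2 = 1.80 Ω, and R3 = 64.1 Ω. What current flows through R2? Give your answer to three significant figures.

I ≈ 3.46 mA

Parallel bank: R_p = 1/(1/82.4 + 1/1.80 + 1/64.1) = 1.714 Ω.
V_A by voltage divider: V_A = 14.5 × 1.714/(2.28 + 1.714) = 6.223 mV.
I(R2) = V_A / R2 = 6.223/1.80 = 3.457 mA.
(Equivalently: I_total = 3.630 mA, then current-divider fraction G_k/ΣG = 0.9524.)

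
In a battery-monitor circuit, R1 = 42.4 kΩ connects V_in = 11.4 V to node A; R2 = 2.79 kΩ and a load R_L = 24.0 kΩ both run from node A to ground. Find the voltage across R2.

R2 ‖ R_L = (2.79 × 24.0)/(2.79 + 24.0) = 2.499 kΩ.
Now apply the divider: V_out = 11.4 × 0.05567 = 0.6346 V.

V_out ≈ 0.635 V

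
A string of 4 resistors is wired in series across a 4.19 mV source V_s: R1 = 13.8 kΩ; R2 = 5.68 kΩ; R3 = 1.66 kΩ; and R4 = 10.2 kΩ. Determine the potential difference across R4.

V ≈ 1.36 mV

ΣR = 13.8 + 5.68 + 1.66 + 10.2 = 31.34 kΩ.
V = V_s · R/ΣR = 4.19 × 0.3255 = 1.364 mV.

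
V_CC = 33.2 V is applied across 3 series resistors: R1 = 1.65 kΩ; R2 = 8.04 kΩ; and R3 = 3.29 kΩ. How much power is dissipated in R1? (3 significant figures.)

P ≈ 10.8 mW

Series current I = V_CC/ΣR = 33.2/12.98 = 2.558 mA.
P(R1) = I²·R1 = (2.558)² × 1.65 = 10.79 mW.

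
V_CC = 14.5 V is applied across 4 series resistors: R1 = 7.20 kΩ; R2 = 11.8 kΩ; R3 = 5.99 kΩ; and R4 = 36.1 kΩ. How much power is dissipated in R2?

ΣR = 61.09 kΩ → I = 14.5/61.09 = 0.2374 mA.
V(R2) = I·R = 2.801 V; P = V·I = 2.801 × 0.2374 = 0.6648 mW.

P ≈ 0.665 mW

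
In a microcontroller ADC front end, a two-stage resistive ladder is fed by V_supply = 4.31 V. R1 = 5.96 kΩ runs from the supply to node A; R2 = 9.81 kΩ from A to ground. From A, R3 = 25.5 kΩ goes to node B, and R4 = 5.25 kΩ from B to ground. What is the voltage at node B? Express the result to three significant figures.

Looking into the second stage from A: R3 + R4 = 30.75 kΩ appears in parallel with R2.
Effective lower resistance at A: R2 ‖ 30.75 = 7.437 kΩ.
So V_A = 4.31 × 0.5551 = 2.393 V.
V_B = V_A × 0.1707 = 0.4085 V.

V_B ≈ 0.408 V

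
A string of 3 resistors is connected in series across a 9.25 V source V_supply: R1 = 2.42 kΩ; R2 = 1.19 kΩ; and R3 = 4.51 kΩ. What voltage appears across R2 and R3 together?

ΣR = 2.42 + 1.19 + 4.51 = 8.120 kΩ.
R_{R2..R3} = 1.19 + 4.51 = 5.700 kΩ.
By the voltage-divider rule, V = 9.25 × 5.700/8.120 = 6.493 V.

V ≈ 6.49 V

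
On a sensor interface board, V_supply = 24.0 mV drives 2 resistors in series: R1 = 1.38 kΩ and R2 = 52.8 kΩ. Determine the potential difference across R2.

Series total: ΣR = 1.38 + 52.8 = 54.18 kΩ.
By the voltage-divider rule, V = 24.0 × 52.80/54.18 = 23.39 mV.

V ≈ 23.4 mV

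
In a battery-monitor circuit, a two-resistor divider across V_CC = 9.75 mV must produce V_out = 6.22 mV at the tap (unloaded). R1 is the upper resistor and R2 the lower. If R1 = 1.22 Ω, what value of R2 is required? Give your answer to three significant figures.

R2 ≈ 2.15 Ω

Required fraction k = V_out/V_CC = 0.6379.
R2 = R1 · 0.6379/(1 − 0.6379) = 2.150 Ω.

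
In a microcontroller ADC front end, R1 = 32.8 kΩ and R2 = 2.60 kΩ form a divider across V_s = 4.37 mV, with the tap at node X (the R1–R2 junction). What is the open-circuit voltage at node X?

V_th is the unloaded tap voltage: V_s · R2/(R1+R2) = 4.37 × 0.07345 = 0.3210 mV.

V_th ≈ 0.321 mV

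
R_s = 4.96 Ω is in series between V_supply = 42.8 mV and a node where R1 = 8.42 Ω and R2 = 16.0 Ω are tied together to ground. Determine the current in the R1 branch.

I ≈ 2.68 mA

Combine the parallel branches: R_p = (1/8.42 + 1/16.0)⁻¹ = 5.517 Ω.
Node voltage V_A = V_supply · R_p/(R_s + R_p) = 42.8 × 0.5266 = 22.54 mV.
I(R1) = V_A / R1 = 22.54/8.42 = 2.677 mA.
(Equivalently: I_total = 4.085 mA, then current-divider fraction G_k/ΣG = 0.6552.)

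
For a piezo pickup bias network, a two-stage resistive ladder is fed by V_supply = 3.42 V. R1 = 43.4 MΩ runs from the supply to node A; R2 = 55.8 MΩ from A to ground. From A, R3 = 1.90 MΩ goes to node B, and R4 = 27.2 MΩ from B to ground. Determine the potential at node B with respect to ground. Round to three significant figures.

The second stage (R3 + R4 = 29.10 MΩ) loads node A in parallel with R2.
Effective lower resistance at A: R2 ‖ 29.10 = 19.13 MΩ.
V_A = 3.42 × 19.13/(43.4 + 19.13) = 1.046 V.
Then the unloaded second divider: V_B = V_A × R4/(R3+R4) = 1.046 × 0.9347 = 0.9778 V.

V_B ≈ 0.978 V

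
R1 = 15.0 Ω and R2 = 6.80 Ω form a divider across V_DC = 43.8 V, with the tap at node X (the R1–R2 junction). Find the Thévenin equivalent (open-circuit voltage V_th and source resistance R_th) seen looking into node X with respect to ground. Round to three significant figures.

V_th ≈ 13.7 V, R_th ≈ 4.68 Ω

With X open, the divider is unloaded: V_th = 43.8 × 6.80/21.80 = 13.66 V.
Looking into X with the source shorted: R_th = R1·R2/(R1+R2) = 15.00 × 6.80/21.80 = 4.679 Ω.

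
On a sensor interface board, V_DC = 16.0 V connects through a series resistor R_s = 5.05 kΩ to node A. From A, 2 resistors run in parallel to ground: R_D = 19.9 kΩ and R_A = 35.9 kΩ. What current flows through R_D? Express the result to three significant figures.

I ≈ 0.577 mA

Parallel bank: R_p = 1/(1/19.9 + 1/35.9) = 12.80 kΩ.
Node voltage V_A = V_DC · R_p/(R_s + R_p) = 16.0 × 0.7171 = 11.47 V.
Branch current I = V_A/R_D = 11.47/19.9 = 0.5766 mA.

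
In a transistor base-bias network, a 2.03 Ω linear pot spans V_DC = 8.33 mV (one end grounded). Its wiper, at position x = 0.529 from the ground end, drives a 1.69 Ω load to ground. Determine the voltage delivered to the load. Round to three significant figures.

The pot divides into 0.9561 Ω above the wiper and 1.074 Ω below.
R_L loads the lower segment: effective lower R = 0.6566 Ω.
Then V_out = V_DC · 0.6566/(0.9561 + 0.6566) = 3.392 mV.
(Unloaded: V_out = x·V_DC = 4.41 mV.)

V_out ≈ 3.39 mV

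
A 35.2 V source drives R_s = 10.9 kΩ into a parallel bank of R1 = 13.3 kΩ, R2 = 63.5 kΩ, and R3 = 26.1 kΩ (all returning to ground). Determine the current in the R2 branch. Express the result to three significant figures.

I ≈ 0.230 mA

Equivalent of the parallel group: R_p = 7.737 kΩ.
V_A = 35.2 × 7.737/18.64 = 14.61 V.
I(R2) = V_A / R2 = 14.61/63.5 = 0.2301 mA.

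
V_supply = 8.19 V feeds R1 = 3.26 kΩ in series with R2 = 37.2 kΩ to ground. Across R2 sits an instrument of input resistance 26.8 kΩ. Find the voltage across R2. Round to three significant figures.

First combine the lower leg with the load: R2 ‖ R_L = 15.58 kΩ.
Then V_out = V_supply · R2'/(R1 + R2') = 8.19 × 15.58/18.84 = 6.773 V.
(Unloaded it would be 7.53 V; the load pulls it down.)

V_out ≈ 6.77 V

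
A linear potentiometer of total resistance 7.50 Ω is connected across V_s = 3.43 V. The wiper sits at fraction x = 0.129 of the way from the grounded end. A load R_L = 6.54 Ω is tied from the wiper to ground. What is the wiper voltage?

V_out ≈ 0.392 V

Lower segment x·R_p = 0.9675 Ω; upper segment (1−x)·R_p = 6.532 Ω.
R_L loads the lower segment: effective lower R = 0.8428 Ω.
Loaded-divider output: V_out = 3.43 × 0.1143 = 0.3920 V.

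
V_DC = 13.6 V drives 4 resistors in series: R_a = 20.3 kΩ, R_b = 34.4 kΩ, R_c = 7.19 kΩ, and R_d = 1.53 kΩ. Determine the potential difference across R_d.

V ≈ 0.328 V

Total series resistance ΣR = 20.3 + 34.4 + 7.19 + 1.53 = 63.42 kΩ.
By the voltage-divider rule, V = 13.6 × 1.530/63.42 = 0.3281 V.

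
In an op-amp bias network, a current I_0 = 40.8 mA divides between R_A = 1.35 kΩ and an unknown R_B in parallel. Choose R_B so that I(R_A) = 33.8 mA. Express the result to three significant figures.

Two-branch current divider: I_A = I_0 · R_B/(R_A + R_B).
With f = 0.8284, R_B = R_A · f/(1−f) = 1.35 × 4.829 = 6.519 kΩ.

R_B ≈ 6.52 kΩ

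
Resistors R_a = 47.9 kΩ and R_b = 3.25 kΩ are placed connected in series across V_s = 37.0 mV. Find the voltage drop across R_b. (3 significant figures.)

V ≈ 2.35 mV

Total series resistance ΣR = 47.9 + 3.25 = 51.15 kΩ.
Voltage divider: V = V_s · (3.250 / 51.15) = 37.0 × 0.06354 = 2.351 mV.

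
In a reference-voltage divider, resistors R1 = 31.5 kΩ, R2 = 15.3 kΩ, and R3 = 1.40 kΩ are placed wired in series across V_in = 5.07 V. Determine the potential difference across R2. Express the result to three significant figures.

Series total: ΣR = 31.5 + 15.3 + 1.40 = 48.20 kΩ.
V = V_in · R/ΣR = 5.07 × 0.3174 = 1.609 V.

V ≈ 1.61 V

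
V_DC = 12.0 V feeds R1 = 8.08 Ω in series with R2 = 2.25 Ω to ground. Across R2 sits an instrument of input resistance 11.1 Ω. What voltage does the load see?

V_out ≈ 2.26 V

The load sits in parallel with R2, giving an effective lower resistance R2' = R2·R_L/(R2+R_L) = 1.871 Ω.
Then V_out = V_DC · R2'/(R1 + R2') = 12.0 × 1.871/9.951 = 2.256 V.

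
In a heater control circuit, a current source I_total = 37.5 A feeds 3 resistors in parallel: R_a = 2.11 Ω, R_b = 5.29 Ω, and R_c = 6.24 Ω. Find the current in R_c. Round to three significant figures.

Total conductance ΣG = 1/2.11 + 1/5.29 + 1/6.24 = 0.8232 (units of 1/Ω).
R_c takes the fraction G_k/ΣG = 0.1603/0.8232 = 0.1947, so I = 37.5 × 0.1947 = 7.300 A.

I ≈ 7.30 A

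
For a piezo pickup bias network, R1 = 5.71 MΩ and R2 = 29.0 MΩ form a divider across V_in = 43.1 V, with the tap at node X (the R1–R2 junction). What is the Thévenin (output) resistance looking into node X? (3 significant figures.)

R_th ≈ 4.77 MΩ

With V_in suppressed (replaced by a short), R_th = R1 ‖ R2 = (5.710 × 29.0)/(5.710 + 29.0) = 4.771 MΩ.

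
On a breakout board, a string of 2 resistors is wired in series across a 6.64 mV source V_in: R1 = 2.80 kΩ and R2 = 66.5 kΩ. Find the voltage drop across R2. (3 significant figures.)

V ≈ 6.37 mV

Total series resistance ΣR = 2.80 + 66.5 = 69.30 kΩ.
By the voltage-divider rule, V = 6.64 × 66.50/69.30 = 6.372 mV.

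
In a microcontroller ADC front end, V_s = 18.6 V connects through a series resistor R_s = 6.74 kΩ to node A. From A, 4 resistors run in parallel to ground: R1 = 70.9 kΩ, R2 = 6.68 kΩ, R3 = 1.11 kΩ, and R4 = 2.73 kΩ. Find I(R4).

Combine the parallel branches: R_p = (1/70.9 + 1/6.68 + 1/1.11 + 1/2.73)⁻¹ = 0.6988 kΩ.
Node voltage V_A = V_s · R_p/(R_s + R_p) = 18.6 × 0.09394 = 1.747 V.
I(R4) = V_A / R4 = 1.747/2.73 = 0.6400 mA.

I ≈ 0.640 mA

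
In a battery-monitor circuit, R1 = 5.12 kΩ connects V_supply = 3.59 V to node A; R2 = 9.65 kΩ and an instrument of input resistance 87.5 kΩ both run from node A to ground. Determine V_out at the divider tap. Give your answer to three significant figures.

First combine the lower leg with the load: R2 ‖ R_L = 8.691 kΩ.
Then V_out = V_supply · R2'/(R1 + R2') = 3.59 × 8.691/13.81 = 2.259 V.
(Unloaded it would be 2.35 V; the load pulls it down.)

V_out ≈ 2.26 V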